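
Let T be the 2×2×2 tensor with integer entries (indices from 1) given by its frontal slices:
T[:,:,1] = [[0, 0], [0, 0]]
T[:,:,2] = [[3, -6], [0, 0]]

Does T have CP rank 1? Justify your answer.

The mode-1 fibre T[:,1,2] = [3, 0] gives a = [1, 0] (primitive direction); the mode-2 fibre T[1,:,2] = [3, -6] gives b = [1, -2]; then c[k] = T[1,1,k] / (a[1]·b[1]) = [0, 3] / 1 = [0, 3].
Expanding [1, 0] (x) [1, -2] (x) [0, 3] reproduces all 8 entries of T, so T = [1, 0] (x) [1, -2] (x) [0, 3] and rank(T) ≤ 1.
Equivalently every frontal slice T[:,:,k] is c[k] times the rank-1 matrix [1, 0] (x) [1, -2]. So T has rank 1 (it is nonzero).

Yes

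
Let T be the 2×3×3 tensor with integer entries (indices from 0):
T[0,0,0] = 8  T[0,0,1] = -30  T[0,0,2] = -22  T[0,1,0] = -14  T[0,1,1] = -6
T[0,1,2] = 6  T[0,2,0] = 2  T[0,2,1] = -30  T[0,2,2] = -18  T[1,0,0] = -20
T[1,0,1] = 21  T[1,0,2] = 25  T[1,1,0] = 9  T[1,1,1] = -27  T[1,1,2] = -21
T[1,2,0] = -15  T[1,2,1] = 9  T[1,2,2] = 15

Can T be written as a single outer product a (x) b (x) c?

The mode-2 unfolding of T (rows indexed by j, columns by (i,k) = (0,0), (0,1), (0,2), (1,0), (1,1), (1,2)) is [[8, -30, -22, -20, 21, 25], [-14, -6, 6, 9, -27, -21], [2, -30, -18, -15, 9, 15]].
There the 2×2 minor on rows j ∈ {0, 1}, columns (i,k) ∈ {(0,0), (0,1)} is det [[8, -30], [-14, -6]] = -468 ≠ 0, so this unfolding has rank ≥ 2; CP rank is at least every unfolding rank, so rank(T) ≥ 2.
In particular rank(T) ≥ 2 > 1, so T is not rank-1.

No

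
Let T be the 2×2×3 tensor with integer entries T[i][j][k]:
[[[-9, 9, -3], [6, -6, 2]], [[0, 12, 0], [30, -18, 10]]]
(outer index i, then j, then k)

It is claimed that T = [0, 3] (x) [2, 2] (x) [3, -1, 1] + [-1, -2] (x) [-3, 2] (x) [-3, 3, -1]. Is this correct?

Yes

Reconstruct entrywise from the claimed factors. For example, T[1,0,0] = 0 and Σₗ aₗ[1]bₗ[0]cₗ[0] = (3)·(2)·(3) + (-2)·(-3)·(-3) = 0; checking all 12 entries, every one matches. The claim holds.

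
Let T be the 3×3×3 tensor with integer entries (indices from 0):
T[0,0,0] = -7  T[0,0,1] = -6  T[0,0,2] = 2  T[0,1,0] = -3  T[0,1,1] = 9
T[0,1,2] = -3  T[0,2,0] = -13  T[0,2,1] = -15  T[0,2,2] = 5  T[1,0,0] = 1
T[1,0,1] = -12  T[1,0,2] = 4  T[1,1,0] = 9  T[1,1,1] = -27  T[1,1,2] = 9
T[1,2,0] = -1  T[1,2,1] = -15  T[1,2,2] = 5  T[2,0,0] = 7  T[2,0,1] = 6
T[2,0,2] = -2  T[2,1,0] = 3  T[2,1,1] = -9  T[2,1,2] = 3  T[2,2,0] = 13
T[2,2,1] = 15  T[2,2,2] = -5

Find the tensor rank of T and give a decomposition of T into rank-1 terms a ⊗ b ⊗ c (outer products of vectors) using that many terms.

Lower bound: the mode-3 unfolding of T (rows indexed by k, columns by (i,j) = (0,0), (0,1), (0,2), (1,0), (1,1), (1,2), (2,0), (2,1), (2,2)) is [[-7, -3, -13, 1, 9, -1, 7, 3, 13], [-6, 9, -15, -12, -27, -15, 6, -9, 15], [2, -3, 5, 4, 9, 5, -2, 3, -5]].
There the 2×2 minor on rows k ∈ {0, 1}, columns (i,j) ∈ {(0,0), (0,1)} is det [[-7, -3], [-6, 9]] = -81 ≠ 0, so this unfolding has rank ≥ 2; CP rank is at least every unfolding rank, so rank(T) ≥ 2. (Unfolding ranks only ever bound the CP rank from below — rank(T) can be strictly larger than all of them — so the matching upper bound has to come from an explicit 2-term decomposition.)
Upper bound — finding two terms. Write S_k = T[:,:,k] for the frontal slices: S₀ = [[-7, -3, -13], [1, 9, -1], [7, 3, 13]], S₁ = [[-6, 9, -15], [-12, -27, -15], [6, -9, 15]], S₂ = [[2, -3, 5], [4, 9, 5], [-2, 3, -5]].
If T = a₁ ⊗ b₁ ⊗ c₁ + a₂ ⊗ b₂ ⊗ c₂ then each S_k = c₁[k]·a₁b₁ᵀ + c₂[k]·a₂b₂ᵀ. S₀ and S₁ are linearly independent, so a₁b₁ᵀ and a₂b₂ᵀ must span the same plane of matrices: they are the rank-1 matrices of the form x·S₀ + y·S₁.
The 2×2 minor of x·S₀ + y·S₁ on rows {0,1}, columns {0,1} is −60·x² + 90·xy + 270·y² = (-30)·(x − 3·y)(2·x + 3·y), vanishing at (x:y) = (3:1) and (3:-2).
M₁ = 3·S₀ + S₁ = [[-27, 0, -54], [-9, 0, -18], [27, 0, 54]] = (-9)·[3, 1, -3][1, 0, 2]ᵀ and M₂ = 3·S₀ − 2·S₁ = [[-9, -27, -9], [27, 81, 27], [9, 27, 9]] = (-9)·[1, -3, -1][1, 3, 1]ᵀ, so take a₁ = [3, 1, -3], b₁ = [1, 0, 2], a₂ = [1, -3, -1], b₂ = [1, 3, 1].
Each slice is an integer combination of E₁ = a₁b₁ᵀ and E₂ = a₂b₂ᵀ: S₀ = −2·E₁ − E₂, S₁ = −3·E₁ + 3·E₂, S₂ = E₁ − E₂; reading off coefficients, c₁ = [-2, -3, 1] and c₂ = [-1, 3, -1].
Hence T = [3, 1, -3] ⊗ [1, 0, 2] ⊗ [-2, -3, 1] + [1, -3, -1] ⊗ [1, 3, 1] ⊗ [-1, 3, -1], so rank(T) ≤ 2.
These bounds meet, so rank(T) = 2.
Check entry T[1,2,1] = -15: (1)·(2)·(-3) + (-3)·(1)·(3) = -15.

rank(T) = 2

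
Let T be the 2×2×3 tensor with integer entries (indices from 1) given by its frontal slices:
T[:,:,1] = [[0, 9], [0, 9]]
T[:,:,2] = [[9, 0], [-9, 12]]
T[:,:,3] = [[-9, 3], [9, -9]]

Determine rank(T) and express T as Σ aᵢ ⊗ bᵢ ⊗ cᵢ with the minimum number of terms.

Lower bound: the mode-2 unfolding of T (rows indexed by j, columns by (i,k) = (1,1), (1,2), (1,3), (2,1), (2,2), (2,3)) is [[0, 9, -9, 0, -9, 9], [9, 0, 3, 9, 12, -9]].
There the 2×2 minor on rows j ∈ {1, 2}, columns (i,k) ∈ {(1,1), (1,2)} is det [[0, 9], [9, 0]] = -81 ≠ 0, so this unfolding has rank ≥ 2; CP rank is at least every unfolding rank, so rank(T) ≥ 2. (Flattening ranks never certify an upper bound on CP rank; for that we must actually write T with 2 rank-1 terms.)
Upper bound — finding two terms. Write S_k = T[:,:,k] for the frontal slices: S₁ = [[0, 9], [0, 9]], S₂ = [[9, 0], [-9, 12]], S₃ = [[-9, 3], [9, -9]].
If T = a₁ ⊗ b₁ ⊗ c₁ + a₂ ⊗ b₂ ⊗ c₂ then each S_k = c₁[k]·a₁b₁ᵀ + c₂[k]·a₂b₂ᵀ. S₁ and S₂ are linearly independent, so a₁b₁ᵀ and a₂b₂ᵀ must span the same plane of matrices: they are the rank-1 matrices of the form x·S₁ + y·S₂.
det(x·S₁ + y·S₂) is 162·xy + 108·y² = 54·(3·x + 2·y)(y), vanishing at (x:y) = (2:-3) and (1:0).
M₁ = 2·S₁ − 3·S₂ = [[-27, 18], [27, -18]] = (-9)·[1, -1][3, -2]ᵀ and M₂ = S₁ = [[0, 9], [0, 9]] = 9·[1, 1][0, 1]ᵀ, so take a₁ = [1, -1], b₁ = [3, -2], a₂ = [1, 1], b₂ = [0, 1].
Each slice is an integer combination of E₁ = a₁b₁ᵀ and E₂ = a₂b₂ᵀ: S₁ = 9·E₂, S₂ = 3·E₁ + 6·E₂, S₃ = −3·E₁ − 3·E₂; reading off coefficients, c₁ = [0, 3, -3] and c₂ = [9, 6, -3].
Hence T = [1, -1] ⊗ [3, -2] ⊗ [0, 3, -3] + [1, 1] ⊗ [0, 1] ⊗ [9, 6, -3], so rank(T) ≤ 2.
These bounds meet, so rank(T) = 2.

rank(T) = 2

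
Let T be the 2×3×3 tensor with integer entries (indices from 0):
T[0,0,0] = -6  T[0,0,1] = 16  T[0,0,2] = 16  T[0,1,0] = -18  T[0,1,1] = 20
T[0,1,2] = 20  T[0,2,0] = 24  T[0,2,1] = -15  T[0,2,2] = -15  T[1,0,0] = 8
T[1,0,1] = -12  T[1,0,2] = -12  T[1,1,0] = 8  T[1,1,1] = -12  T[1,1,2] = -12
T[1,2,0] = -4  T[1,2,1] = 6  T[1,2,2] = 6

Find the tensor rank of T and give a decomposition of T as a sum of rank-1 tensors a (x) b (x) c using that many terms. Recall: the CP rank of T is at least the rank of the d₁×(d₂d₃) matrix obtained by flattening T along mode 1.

Lower bound: the mode-3 unfolding of T (rows indexed by k, columns by (i,j) = (0,0), (0,1), (0,2), (1,0), (1,1), (1,2)) is [[-6, -18, 24, 8, 8, -4], [16, 20, -15, -12, -12, 6], [16, 20, -15, -12, -12, 6]].
There the 2×2 minor on rows k ∈ {0, 1}, columns (i,j) ∈ {(0,0), (0,1)} is det [[-6, -18], [16, 20]] = 168 ≠ 0, so this unfolding has rank ≥ 2; CP rank is at least every unfolding rank, so rank(T) ≥ 2. (Flattening ranks never certify an upper bound on CP rank; for that we must actually write T with 2 rank-1 terms.)
Upper bound — finding two terms. Write S_k = T[:,:,k] for the frontal slices: S₀ = [[-6, -18, 24], [8, 8, -4]], S₁ = [[16, 20, -15], [-12, -12, 6]], S₂ = [[16, 20, -15], [-12, -12, 6]].
If T = a₁ (x) b₁ (x) c₁ + a₂ (x) b₂ (x) c₂ then each S_k = c₁[k]·a₁b₁ᵀ + c₂[k]·a₂b₂ᵀ. S₀ and S₁ are linearly independent, so a₁b₁ᵀ and a₂b₂ᵀ must span the same plane of matrices: they are the rank-1 matrices of the form x·S₀ + y·S₁.
The 2×2 minor of x·S₀ + y·S₁ on rows {0,1}, columns {0,1} is 96·x² − 176·xy + 48·y² = 16·(2·x − 3·y)(3·x − y), vanishing at (x:y) = (3:2) and (1:3).
M₁ = 3·S₀ + 2·S₁ = [[14, -14, 42], [0, 0, 0]] = 14·(1, 0)(1, -1, 3)ᵀ and M₂ = S₀ + 3·S₁ = [[42, 42, -21], [-28, -28, 14]] = 7·(3, -2)(2, 2, -1)ᵀ, so take a₁ = (1, 0), b₁ = (1, -1, 3), a₂ = (3, -2), b₂ = (2, 2, -1).
Each slice is an integer combination of E₁ = a₁b₁ᵀ and E₂ = a₂b₂ᵀ: S₀ = 6·E₁ − 2·E₂, S₁ = −2·E₁ + 3·E₂, S₂ = −2·E₁ + 3·E₂; reading off coefficients, c₁ = (6, -2, -2) and c₂ = (-2, 3, 3).
Hence T = (1, 0) (x) (1, -1, 3) (x) (6, -2, -2) + (3, -2) (x) (2, 2, -1) (x) (-2, 3, 3), so rank(T) ≤ 2.
These bounds meet, so rank(T) = 2.

rank(T) = 2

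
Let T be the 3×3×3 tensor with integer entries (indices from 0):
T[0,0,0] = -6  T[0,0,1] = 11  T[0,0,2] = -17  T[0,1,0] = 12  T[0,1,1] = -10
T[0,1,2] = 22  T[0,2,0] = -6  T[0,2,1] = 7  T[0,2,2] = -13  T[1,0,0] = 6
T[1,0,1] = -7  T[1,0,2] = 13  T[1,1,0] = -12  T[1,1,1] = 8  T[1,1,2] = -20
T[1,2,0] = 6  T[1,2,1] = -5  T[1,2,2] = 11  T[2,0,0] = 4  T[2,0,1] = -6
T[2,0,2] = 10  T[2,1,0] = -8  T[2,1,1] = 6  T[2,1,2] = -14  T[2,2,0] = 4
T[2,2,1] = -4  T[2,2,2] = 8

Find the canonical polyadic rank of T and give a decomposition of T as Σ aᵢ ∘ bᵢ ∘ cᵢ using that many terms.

rank(T) = 2

Lower bound: in the mode-1 unfolding of T (rows indexed by i, columns by (j,k)) the 2×2 minor on rows i ∈ {0, 1}, columns (j,k) ∈ {(0,0), (0,1)} is det [[-6, 11], [6, -7]] = -24 ≠ 0, so that unfolding has rank ≥ 2 and hence rank(T) ≥ 2 (CP rank is at least every unfolding rank, though it can be larger).
Upper bound: with S_k = T[:,:,k], the two rank-1 terms a₁b₁ᵀ, a₂b₂ᵀ are the rank-1 members of the pencil x·S₀ + y·S₁.
The 2×2 minor of x·S₀ + y·S₁ on rows {0,1}, columns {0,1} is −36·xy + 18·y² = (-18)·(2·x − y)(y), vanishing at (x:y) = (1:2) and (1:0).
M₁ = S₀ + 2·S₁ = [[16, -8, 8], [-8, 4, -4], [-8, 4, -4]] = 4·(2, -1, -1)(2, -1, 1)ᵀ and M₂ = S₀ = [[-6, 12, -6], [6, -12, 6], [4, -8, 4]] = (-2)·(3, -3, -2)(1, -2, 1)ᵀ, so take a₁ = (2, -1, -1), b₁ = (2, -1, 1), a₂ = (3, -3, -2), b₂ = (1, -2, 1).
Each slice is an integer combination of E₁ = a₁b₁ᵀ and E₂ = a₂b₂ᵀ: S₀ = −2·E₂, S₁ = 2·E₁ + E₂, S₂ = −2·E₁ − 3·E₂; reading off coefficients, c₁ = (0, 2, -2) and c₂ = (-2, 1, -3).
Hence T = (2, -1, -1) ∘ (2, -1, 1) ∘ (0, 2, -2) + (3, -3, -2) ∘ (1, -2, 1) ∘ (-2, 1, -3), so rank(T) ≤ 2.
These bounds meet, so rank(T) = 2.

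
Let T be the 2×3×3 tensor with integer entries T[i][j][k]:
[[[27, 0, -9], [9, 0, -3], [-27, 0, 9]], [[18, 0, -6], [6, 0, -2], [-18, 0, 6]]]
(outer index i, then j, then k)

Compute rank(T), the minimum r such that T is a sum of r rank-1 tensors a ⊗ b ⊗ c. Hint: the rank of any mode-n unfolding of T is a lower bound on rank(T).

Lower bound: T ≠ 0 (e.g. T[0,0,0] = 27), so rank(T) ≥ 1.
Upper bound: if T = a ⊗ b ⊗ c then every fibre of T is a multiple of the corresponding factor, so read the factors off the fibres through the nonzero entry T[0,0,0] = 27.
The mode-1 fibre T[:,0,0] = [27, 18] gives a = [3, 2] (primitive direction); the mode-2 fibre T[0,:,0] = [27, 9, -27] gives b = [3, 1, -3]; then c[k] = T[0,0,k] / (a[0]·b[0]) = [27, 0, -9] / 9 = [3, 0, -1].
Expanding [3, 2] ⊗ [3, 1, -3] ⊗ [3, 0, -1] reproduces all 18 entries of T, so T = [3, 2] ⊗ [3, 1, -3] ⊗ [3, 0, -1] and rank(T) ≤ 1.
These bounds meet, so rank(T) = 1.
Check entry T[1,0,0] = 18: (2)·(3)·(3) = 18.

1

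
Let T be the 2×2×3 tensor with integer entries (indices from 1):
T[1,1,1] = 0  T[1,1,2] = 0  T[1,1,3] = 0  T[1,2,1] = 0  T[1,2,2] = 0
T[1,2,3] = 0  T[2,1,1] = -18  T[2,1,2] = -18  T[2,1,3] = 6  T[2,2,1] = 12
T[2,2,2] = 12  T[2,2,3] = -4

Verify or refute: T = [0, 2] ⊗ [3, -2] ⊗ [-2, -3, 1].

Reconstruct entry (2,1,1) from the claimed factors: Σₗ aₗ[2]bₗ[1]cₗ[1] = (2)·(3)·(-2) = -12, but T[2,1,1] = -18. The claim is false.

No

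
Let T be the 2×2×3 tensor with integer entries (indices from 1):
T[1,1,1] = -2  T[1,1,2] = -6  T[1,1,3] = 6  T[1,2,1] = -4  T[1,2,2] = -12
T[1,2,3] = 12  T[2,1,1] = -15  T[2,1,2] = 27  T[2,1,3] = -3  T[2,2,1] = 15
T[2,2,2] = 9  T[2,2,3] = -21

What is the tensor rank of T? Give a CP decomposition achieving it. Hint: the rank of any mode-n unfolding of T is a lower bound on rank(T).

rank(T) = 2

Lower bound: the mode-3 unfolding of T (rows indexed by k, columns by (i,j) = (1,1), (1,2), (2,1), (2,2)) is [[-2, -4, -15, 15], [-6, -12, 27, 9], [6, 12, -3, -21]].
There the 2×2 minor on rows k ∈ {1, 2}, columns (i,j) ∈ {(1,1), (2,1)} is det [[-2, -15], [-6, 27]] = -144 ≠ 0, so this unfolding has rank ≥ 2; CP rank is at least every unfolding rank, so rank(T) ≥ 2. (Unfolding ranks only ever bound the CP rank from below — rank(T) can be strictly larger than all of them — so the matching upper bound has to come from an explicit 2-term decomposition.)
Upper bound — finding two terms. Write S_k = T[:,:,k] for the frontal slices: S₁ = [[-2, -4], [-15, 15]], S₂ = [[-6, -12], [27, 9]], S₃ = [[6, 12], [-3, -21]].
If T = a₁ ⊗ b₁ ⊗ c₁ + a₂ ⊗ b₂ ⊗ c₂ then each S_k = c₁[k]·a₁b₁ᵀ + c₂[k]·a₂b₂ᵀ. S₁ and S₂ are linearly independent, so a₁b₁ᵀ and a₂b₂ᵀ must span the same plane of matrices: they are the rank-1 matrices of the form x·S₁ + y·S₂.
det(x·S₁ + y·S₂) is −90·x² − 180·xy + 270·y² = (-90)·(x + 3·y)(x − y), vanishing at (x:y) = (3:-1) and (1:1).
M₁ = 3·S₁ − S₂ = [[0, 0], [-72, 36]] = (-36)·[0, 1][2, -1]ᵀ and M₂ = S₁ + S₂ = [[-8, -16], [12, 24]] = (-4)·[2, -3][1, 2]ᵀ, so take a₁ = [0, 1], b₁ = [2, -1], a₂ = [2, -3], b₂ = [1, 2].
Each slice is an integer combination of E₁ = a₁b₁ᵀ and E₂ = a₂b₂ᵀ: S₁ = −9·E₁ − E₂, S₂ = 9·E₁ − 3·E₂, S₃ = 3·E₁ + 3·E₂; reading off coefficients, c₁ = [-9, 9, 3] and c₂ = [-1, -3, 3].
Hence T = [0, 1] ⊗ [2, -1] ⊗ [-9, 9, 3] + [2, -3] ⊗ [1, 2] ⊗ [-1, -3, 3], so rank(T) ≤ 2.
These bounds meet, so rank(T) = 2.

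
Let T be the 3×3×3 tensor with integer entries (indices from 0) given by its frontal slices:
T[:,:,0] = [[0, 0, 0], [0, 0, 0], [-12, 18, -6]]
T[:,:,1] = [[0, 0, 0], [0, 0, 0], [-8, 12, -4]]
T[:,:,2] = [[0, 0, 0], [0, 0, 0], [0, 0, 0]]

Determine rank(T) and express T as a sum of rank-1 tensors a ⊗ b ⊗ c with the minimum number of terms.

Lower bound: T ≠ 0 (e.g. T[2,0,0] = -12), so rank(T) ≥ 1.
Upper bound: if T = a ⊗ b ⊗ c then every fibre of T is a multiple of the corresponding factor, so read the factors off the fibres through the nonzero entry T[2,0,0] = -12.
The mode-1 fibre T[:,0,0] = [0, 0, -12] gives a = [0, 0, 1] (primitive direction); the mode-2 fibre T[2,:,0] = [-12, 18, -6] gives b = [2, -3, 1]; then c[k] = T[2,0,k] / (a[2]·b[0]) = [-12, -8, 0] / 2 = [-6, -4, 0].
Expanding [0, 0, 1] ⊗ [2, -3, 1] ⊗ [-6, -4, 0] reproduces all 27 entries of T, so T = [0, 0, 1] ⊗ [2, -3, 1] ⊗ [-6, -4, 0] and rank(T) ≤ 1.
These bounds meet, so rank(T) = 1.

rank(T) = 1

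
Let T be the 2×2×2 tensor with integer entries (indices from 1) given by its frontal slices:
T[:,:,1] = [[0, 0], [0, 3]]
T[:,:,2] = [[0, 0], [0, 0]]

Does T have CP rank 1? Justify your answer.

Yes

The mode-1 fibre T[:,2,1] = [0, 3] gives a = [0, 1] (primitive direction); the mode-2 fibre T[2,:,1] = [0, 3] gives b = [0, 1]; then c[k] = T[2,2,k] / (a[2]·b[2]) = [3, 0] / 1 = [3, 0].
Expanding [0, 1] (x) [0, 1] (x) [3, 0] reproduces all 8 entries of T, so T = [0, 1] (x) [0, 1] (x) [3, 0] and rank(T) ≤ 1.
Equivalently every frontal slice T[:,:,k] is c[k] times the rank-1 matrix [0, 1] (x) [0, 1]. So T has rank 1 (it is nonzero).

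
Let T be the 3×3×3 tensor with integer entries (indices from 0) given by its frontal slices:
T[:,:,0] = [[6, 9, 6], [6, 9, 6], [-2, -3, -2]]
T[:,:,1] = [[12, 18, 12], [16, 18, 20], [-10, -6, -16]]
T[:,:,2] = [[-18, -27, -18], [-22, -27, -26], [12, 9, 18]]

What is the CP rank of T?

2

Lower bound: the mode-2 unfolding of T (rows indexed by j, columns by (i,k) = (0,0), (0,1), (0,2), (1,0), (1,1), (1,2), (2,0), (2,1), (2,2)) is [[6, 12, -18, 6, 16, -22, -2, -10, 12], [9, 18, -27, 9, 18, -27, -3, -6, 9], [6, 12, -18, 6, 20, -26, -2, -16, 18]].
There the 2×2 minor on rows j ∈ {0, 1}, columns (i,k) ∈ {(0,0), (1,1)} is det [[6, 16], [9, 18]] = -36 ≠ 0, so this unfolding has rank ≥ 2; CP rank is at least every unfolding rank, so rank(T) ≥ 2. (Unfolding ranks only ever bound the CP rank from below — rank(T) can be strictly larger than all of them — so the matching upper bound has to come from an explicit 2-term decomposition.)
Upper bound — finding two terms. Write S_k = T[:,:,k] for the frontal slices: S₀ = [[6, 9, 6], [6, 9, 6], [-2, -3, -2]], S₁ = [[12, 18, 12], [16, 18, 20], [-10, -6, -16]], S₂ = [[-18, -27, -18], [-22, -27, -26], [12, 9, 18]].
If T = a₁ ⊗ b₁ ⊗ c₁ + a₂ ⊗ b₂ ⊗ c₂ then each S_k = c₁[k]·a₁b₁ᵀ + c₂[k]·a₂b₂ᵀ. S₀ and S₁ are linearly independent, so a₁b₁ᵀ and a₂b₂ᵀ must span the same plane of matrices: they are the rank-1 matrices of the form x·S₀ + y·S₁.
The 2×2 minor of x·S₀ + y·S₁ on rows {0,1}, columns {0,1} is −36·xy − 72·y² = (-36)·(x + 2·y)(y), vanishing at (x:y) = (2:-1) and (1:0).
M₁ = 2·S₀ − S₁ = [[0, 0, 0], [-4, 0, -8], [6, 0, 12]] = (-2)·[0, 2, -3][1, 0, 2]ᵀ and M₂ = S₀ = [[6, 9, 6], [6, 9, 6], [-2, -3, -2]] = [3, 3, -1][2, 3, 2]ᵀ, so take a₁ = [0, 2, -3], b₁ = [1, 0, 2], a₂ = [3, 3, -1], b₂ = [2, 3, 2].
Each slice is an integer combination of E₁ = a₁b₁ᵀ and E₂ = a₂b₂ᵀ: S₀ = E₂, S₁ = 2·E₁ + 2·E₂, S₂ = −2·E₁ − 3·E₂; reading off coefficients, c₁ = [0, 2, -2] and c₂ = [1, 2, -3].
Hence T = [0, 2, -3] ⊗ [1, 0, 2] ⊗ [0, 2, -2] + [3, 3, -1] ⊗ [2, 3, 2] ⊗ [1, 2, -3], so rank(T) ≤ 2.
These bounds meet, so rank(T) = 2.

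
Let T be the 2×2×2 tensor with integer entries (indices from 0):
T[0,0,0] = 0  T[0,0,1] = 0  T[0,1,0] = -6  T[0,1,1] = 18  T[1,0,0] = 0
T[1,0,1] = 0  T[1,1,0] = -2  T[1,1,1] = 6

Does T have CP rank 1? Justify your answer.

If T = a ⊗ b ⊗ c then every fibre of T is a multiple of the corresponding factor, so read the factors off the fibres through the nonzero entry T[0,1,0] = -6.
The mode-1 fibre T[:,1,0] = [-6, -2] gives a = (3, 1) (primitive direction); the mode-2 fibre T[0,:,0] = [0, -6] gives b = (0, 1); then c[k] = T[0,1,k] / (a[0]·b[1]) = [-6, 18] / 3 = (-2, 6).
Expanding (3, 1) ⊗ (0, 1) ⊗ (-2, 6) reproduces all 8 entries of T, so T = (3, 1) ⊗ (0, 1) ⊗ (-2, 6) and rank(T) ≤ 1.
Equivalently every frontal slice T[:,:,k] is c[k] times the rank-1 matrix (3, 1) ⊗ (0, 1). So T has rank 1 (it is nonzero).

Yes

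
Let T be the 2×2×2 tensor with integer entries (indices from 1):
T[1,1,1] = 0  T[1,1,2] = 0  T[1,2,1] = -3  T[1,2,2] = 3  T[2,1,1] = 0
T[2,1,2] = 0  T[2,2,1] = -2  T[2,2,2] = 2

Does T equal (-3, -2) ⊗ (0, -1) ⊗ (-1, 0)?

No

Reconstruct entry (1,2,2) from the claimed factors: Σₗ aₗ[1]bₗ[2]cₗ[2] = (-3)·(-1)·(0) = 0, but T[1,2,2] = 3. The claim is false.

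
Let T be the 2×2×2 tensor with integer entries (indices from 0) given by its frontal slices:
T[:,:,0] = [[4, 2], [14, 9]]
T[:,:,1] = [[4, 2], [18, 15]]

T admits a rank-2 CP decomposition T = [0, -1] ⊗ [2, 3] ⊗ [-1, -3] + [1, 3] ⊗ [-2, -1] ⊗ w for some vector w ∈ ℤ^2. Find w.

w = [-2, -2]

Subtract the known terms from T to get the rank-1 residual R = [1, 3] ⊗ [-2, -1] ⊗ w, so R[i,j,k] = a[i]·b[j]·w[k]. Pick indices with nonzero a[0]·b[0] = (1)·(-2) = -2. Only the fibre through (0,0,·) is needed: R[0,0,:] = T[0,0,:] − Σₗ aₗ[0]bₗ[0]cₗ = [4, 4] − (0)·(2)·[-1, -3] = [4, 4]. Then w[k] = R[0,0,k] / -2 for each k, giving w = [4, 4] / -2 = [-2, -2].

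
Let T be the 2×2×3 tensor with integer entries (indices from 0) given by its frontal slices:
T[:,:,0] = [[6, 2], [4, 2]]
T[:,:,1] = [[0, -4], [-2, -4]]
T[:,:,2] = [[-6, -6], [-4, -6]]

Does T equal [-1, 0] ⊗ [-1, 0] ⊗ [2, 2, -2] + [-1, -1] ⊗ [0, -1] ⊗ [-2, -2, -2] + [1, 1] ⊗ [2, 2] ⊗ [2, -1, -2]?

Reconstruct entrywise from the claimed factors. For example, T[1,1,2] = -6 and Σₗ aₗ[1]bₗ[1]cₗ[2] = (0)·(0)·(-2) + (-1)·(-1)·(-2) + (1)·(2)·(-2) = -6; checking all 12 entries, every one matches. The claim holds.

Yes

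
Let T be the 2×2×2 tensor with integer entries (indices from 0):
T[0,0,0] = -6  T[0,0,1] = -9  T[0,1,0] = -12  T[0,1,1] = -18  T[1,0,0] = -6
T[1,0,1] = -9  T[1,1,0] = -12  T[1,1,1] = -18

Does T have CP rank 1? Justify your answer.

Yes

If T = a ⊗ b ⊗ c then every fibre of T is a multiple of the corresponding factor, so read the factors off the fibres through the nonzero entry T[0,0,0] = -6.
The mode-1 fibre T[:,0,0] = [-6, -6] gives a = [1, 1] (primitive direction); the mode-2 fibre T[0,:,0] = [-6, -12] gives b = [1, 2]; then c[k] = T[0,0,k] / (a[0]·b[0]) = [-6, -9] / 1 = [-6, -9].
Expanding [1, 1] ⊗ [1, 2] ⊗ [-6, -9] reproduces all 8 entries of T, so T = [1, 1] ⊗ [1, 2] ⊗ [-6, -9] and rank(T) ≤ 1.
Equivalently every frontal slice T[:,:,k] is c[k] times the rank-1 matrix [1, 1] ⊗ [1, 2]. So T has rank 1 (it is nonzero).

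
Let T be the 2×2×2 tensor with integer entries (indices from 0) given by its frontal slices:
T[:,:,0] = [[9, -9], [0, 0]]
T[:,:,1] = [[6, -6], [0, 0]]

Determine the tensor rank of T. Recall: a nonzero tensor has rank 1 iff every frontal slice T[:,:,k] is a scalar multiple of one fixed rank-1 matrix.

Lower bound: T ≠ 0 (e.g. T[0,0,0] = 9), so rank(T) ≥ 1.
Upper bound: if T = a ∘ b ∘ c then every fibre of T is a multiple of the corresponding factor, so read the factors off the fibres through the nonzero entry T[0,0,0] = 9.
The mode-1 fibre T[:,0,0] = [9, 0] gives a = [1, 0] (primitive direction); the mode-2 fibre T[0,:,0] = [9, -9] gives b = [1, -1]; then c[k] = T[0,0,k] / (a[0]·b[0]) = [9, 6] / 1 = [9, 6].
Expanding [1, 0] ∘ [1, -1] ∘ [9, 6] reproduces all 8 entries of T, so T = [1, 0] ∘ [1, -1] ∘ [9, 6] and rank(T) ≤ 1.
These bounds meet, so rank(T) = 1.

1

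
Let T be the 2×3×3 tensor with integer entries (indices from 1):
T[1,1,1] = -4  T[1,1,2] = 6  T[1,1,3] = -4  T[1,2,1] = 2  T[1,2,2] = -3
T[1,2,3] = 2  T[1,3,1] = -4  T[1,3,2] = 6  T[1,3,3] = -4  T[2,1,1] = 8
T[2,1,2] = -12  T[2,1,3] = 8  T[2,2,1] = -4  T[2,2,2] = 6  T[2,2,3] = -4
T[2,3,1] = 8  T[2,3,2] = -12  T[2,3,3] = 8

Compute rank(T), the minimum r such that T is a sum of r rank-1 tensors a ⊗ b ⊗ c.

1

Lower bound: T ≠ 0 (e.g. T[1,1,1] = -4), so rank(T) ≥ 1.
Upper bound: if T = a ⊗ b ⊗ c then every fibre of T is a multiple of the corresponding factor, so read the factors off the fibres through the nonzero entry T[1,1,1] = -4.
The mode-1 fibre T[:,1,1] = [-4, 8] gives a = (1, -2) (primitive direction); the mode-2 fibre T[1,:,1] = [-4, 2, -4] gives b = (2, -1, 2); then c[k] = T[1,1,k] / (a[1]·b[1]) = [-4, 6, -4] / 2 = (-2, 3, -2).
Expanding (1, -2) ⊗ (2, -1, 2) ⊗ (-2, 3, -2) reproduces all 18 entries of T, so T = (1, -2) ⊗ (2, -1, 2) ⊗ (-2, 3, -2) and rank(T) ≤ 1.
These bounds meet, so rank(T) = 1.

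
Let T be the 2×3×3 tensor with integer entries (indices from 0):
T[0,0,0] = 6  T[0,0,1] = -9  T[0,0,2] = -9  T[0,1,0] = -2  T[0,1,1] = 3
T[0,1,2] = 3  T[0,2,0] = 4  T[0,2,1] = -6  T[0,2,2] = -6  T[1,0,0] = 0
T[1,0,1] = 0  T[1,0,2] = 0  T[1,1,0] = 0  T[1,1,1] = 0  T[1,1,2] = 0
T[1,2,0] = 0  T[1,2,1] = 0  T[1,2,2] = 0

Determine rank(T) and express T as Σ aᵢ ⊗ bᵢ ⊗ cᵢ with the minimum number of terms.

rank(T) = 1

Lower bound: T ≠ 0 (e.g. T[0,0,0] = 6), so rank(T) ≥ 1.
Upper bound: if T = a ⊗ b ⊗ c then every fibre of T is a multiple of the corresponding factor, so read the factors off the fibres through the nonzero entry T[0,0,0] = 6.
The mode-1 fibre T[:,0,0] = [6, 0] gives a = [1, 0] (primitive direction); the mode-2 fibre T[0,:,0] = [6, -2, 4] gives b = [3, -1, 2]; then c[k] = T[0,0,k] / (a[0]·b[0]) = [6, -9, -9] / 3 = [2, -3, -3].
Expanding [1, 0] ⊗ [3, -1, 2] ⊗ [2, -3, -3] reproduces all 18 entries of T, so T = [1, 0] ⊗ [3, -1, 2] ⊗ [2, -3, -3] and rank(T) ≤ 1.
These bounds meet, so rank(T) = 1.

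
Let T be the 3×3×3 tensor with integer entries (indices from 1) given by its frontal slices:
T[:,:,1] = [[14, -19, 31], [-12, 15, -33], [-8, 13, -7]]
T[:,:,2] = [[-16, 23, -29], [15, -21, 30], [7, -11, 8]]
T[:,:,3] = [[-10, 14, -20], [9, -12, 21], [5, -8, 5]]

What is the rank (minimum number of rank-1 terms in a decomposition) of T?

2

Lower bound: in the mode-3 unfolding of T (rows indexed by k, columns by (i,j)) the 2×2 minor on rows k ∈ {1, 2}, columns (i,j) ∈ {(1,1), (1,2)} is det [[14, -19], [-16, 23]] = 18 ≠ 0, so that unfolding has rank ≥ 2 and hence rank(T) ≥ 2 (CP rank is at least every unfolding rank, though it can be larger).
Upper bound: with S_k = T[:,:,k], the two rank-1 terms a₁b₁ᵀ, a₂b₂ᵀ are the rank-1 members of the pencil x·S₁ + y·S₂.
The 2×2 minor of x·S₁ + y·S₂ on rows {1,2}, columns {1,2} is −18·x² + 27·xy − 9·y² = (-9)·(2·x − y)(x − y), vanishing at (x:y) = (1:2) and (1:1).
M₁ = S₁ + 2·S₂ = [[-18, 27, -27], [18, -27, 27], [6, -9, 9]] = (-3)·[3, -3, -1][2, -3, 3]ᵀ and M₂ = S₁ + S₂ = [[-2, 4, 2], [3, -6, -3], [-1, 2, 1]] = −[2, -3, 1][1, -2, -1]ᵀ, so take a₁ = [3, -3, -1], b₁ = [2, -3, 3], a₂ = [2, -3, 1], b₂ = [1, -2, -1].
Each slice is an integer combination of E₁ = a₁b₁ᵀ and E₂ = a₂b₂ᵀ: S₁ = 3·E₁ − 2·E₂, S₂ = −3·E₁ + E₂, S₃ = −2·E₁ + E₂; reading off coefficients, c₁ = [3, -3, -2] and c₂ = [-2, 1, 1].
Hence T = [3, -3, -1] ⊗ [2, -3, 3] ⊗ [3, -3, -2] + [2, -3, 1] ⊗ [1, -2, -1] ⊗ [-2, 1, 1], so rank(T) ≤ 2.
These bounds meet, so rank(T) = 2.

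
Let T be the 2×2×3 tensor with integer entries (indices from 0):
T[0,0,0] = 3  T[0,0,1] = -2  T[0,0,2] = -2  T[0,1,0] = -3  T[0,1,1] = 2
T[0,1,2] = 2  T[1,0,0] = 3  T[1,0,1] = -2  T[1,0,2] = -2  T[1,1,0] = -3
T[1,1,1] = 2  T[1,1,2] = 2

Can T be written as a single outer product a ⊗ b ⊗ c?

Yes

The mode-1 fibre T[:,0,0] = [3, 3] gives a = [1, 1] (primitive direction); the mode-2 fibre T[0,:,0] = [3, -3] gives b = [1, -1]; then c[k] = T[0,0,k] / (a[0]·b[0]) = [3, -2, -2] / 1 = [3, -2, -2].
Expanding [1, 1] ⊗ [1, -1] ⊗ [3, -2, -2] reproduces all 12 entries of T, so T = [1, 1] ⊗ [1, -1] ⊗ [3, -2, -2] and rank(T) ≤ 1.
Equivalently every frontal slice T[:,:,k] is c[k] times the rank-1 matrix [1, 1] ⊗ [1, -1]. So T has rank 1 (it is nonzero).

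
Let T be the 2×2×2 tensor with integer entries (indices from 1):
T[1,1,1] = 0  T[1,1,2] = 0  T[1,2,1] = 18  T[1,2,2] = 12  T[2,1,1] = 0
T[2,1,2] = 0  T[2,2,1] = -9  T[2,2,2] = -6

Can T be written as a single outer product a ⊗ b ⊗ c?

Yes

The mode-1 fibre T[:,2,1] = [18, -9] gives a = [2, -1] (primitive direction); the mode-2 fibre T[1,:,1] = [0, 18] gives b = [0, 1]; then c[k] = T[1,2,k] / (a[1]·b[2]) = [18, 12] / 2 = [9, 6].
Expanding [2, -1] ⊗ [0, 1] ⊗ [9, 6] reproduces all 8 entries of T, so T = [2, -1] ⊗ [0, 1] ⊗ [9, 6] and rank(T) ≤ 1.
Equivalently every frontal slice T[:,:,k] is c[k] times the rank-1 matrix [2, -1] ⊗ [0, 1]. So T has rank 1 (it is nonzero).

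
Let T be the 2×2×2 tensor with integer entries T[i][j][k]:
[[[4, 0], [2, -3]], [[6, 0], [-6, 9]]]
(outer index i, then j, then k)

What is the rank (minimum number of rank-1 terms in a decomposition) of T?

2

Lower bound: the mode-3 unfolding of T (rows indexed by k, columns by (i,j) = (0,0), (0,1), (1,0), (1,1)) is [[4, 2, 6, -6], [0, -3, 0, 9]].
There the 2×2 minor on rows k ∈ {0, 1}, columns (i,j) ∈ {(0,0), (0,1)} is det [[4, 2], [0, -3]] = -12 ≠ 0, so this unfolding has rank ≥ 2; CP rank is at least every unfolding rank, so rank(T) ≥ 2. (Unfolding ranks only ever bound the CP rank from below — rank(T) can be strictly larger than all of them — so the matching upper bound has to come from an explicit 2-term decomposition.)
Upper bound — finding two terms. Write S_k = T[:,:,k] for the frontal slices: S₀ = [[4, 2], [6, -6]], S₁ = [[0, -3], [0, 9]].
If T = a₁ ⊗ b₁ ⊗ c₁ + a₂ ⊗ b₂ ⊗ c₂ then each S_k = c₁[k]·a₁b₁ᵀ + c₂[k]·a₂b₂ᵀ. S₀ and S₁ are linearly independent, so a₁b₁ᵀ and a₂b₂ᵀ must span the same plane of matrices: they are the rank-1 matrices of the form x·S₀ + y·S₁.
det(x·S₀ + y·S₁) is −36·x² + 54·xy = (-18)·(2·x − 3·y)(x), vanishing at (x:y) = (3:2) and (0:1).
M₁ = 3·S₀ + 2·S₁ = [[12, 0], [18, 0]] = 6·[2, 3][1, 0]ᵀ and M₂ = S₁ = [[0, -3], [0, 9]] = (-3)·[1, -3][0, 1]ᵀ, so take a₁ = [2, 3], b₁ = [1, 0], a₂ = [1, -3], b₂ = [0, 1].
Each slice is an integer combination of E₁ = a₁b₁ᵀ and E₂ = a₂b₂ᵀ: S₀ = 2·E₁ + 2·E₂, S₁ = −3·E₂; reading off coefficients, c₁ = [2, 0] and c₂ = [2, -3].
Hence T = [2, 3] ⊗ [1, 0] ⊗ [2, 0] + [1, -3] ⊗ [0, 1] ⊗ [2, -3], so rank(T) ≤ 2.
These bounds meet, so rank(T) = 2.
Check entry T[0,0,0] = 4: (2)·(1)·(2) + (1)·(0)·(2) = 4.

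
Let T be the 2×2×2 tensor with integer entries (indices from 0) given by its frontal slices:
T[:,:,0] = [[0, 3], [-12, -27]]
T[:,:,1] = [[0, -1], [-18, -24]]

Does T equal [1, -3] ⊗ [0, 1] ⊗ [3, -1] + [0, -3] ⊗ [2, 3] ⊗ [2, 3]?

Yes

Reconstruct entrywise from the claimed factors. For example, T[0,0,1] = 0 and Σₗ aₗ[0]bₗ[0]cₗ[1] = (1)·(0)·(-1) + (0)·(2)·(3) = 0; checking all 8 entries, every one matches. The claim holds.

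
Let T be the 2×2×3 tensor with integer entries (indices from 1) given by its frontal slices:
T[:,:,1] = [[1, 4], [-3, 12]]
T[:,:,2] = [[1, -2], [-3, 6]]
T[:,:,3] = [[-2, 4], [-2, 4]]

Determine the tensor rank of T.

Lower bound: in the mode-3 unfolding of T (rows indexed by k, columns by (i,j)) the 3×3 minor on rows k ∈ {1, 2, 3}, columns (i,j) ∈ {(1,1), (1,2), (2,1)} is det [[1, 4, -3], [1, -2, -3], [-2, 4, -2]] = 48 ≠ 0, so that unfolding has rank ≥ 3 and hence rank(T) ≥ 3 (CP rank is at least every unfolding rank, though it can be larger).
Upper bound: T is a sum of 3 rank-1 terms, T = [0, 1] ⊗ [1, -2] ⊗ [-4, -4, 0] + [1, 1] ⊗ [1, -2] ⊗ [-1, 1, -2] + [1, 1] ⊗ [1, 1] ⊗ [2, 0, 0] (one valid choice — decompositions are not unique — normalised so each a, b is primitive with positive first nonzero entry; check it by expanding all entries), so rank(T) ≤ 3.
These bounds meet, so rank(T) = 3.

3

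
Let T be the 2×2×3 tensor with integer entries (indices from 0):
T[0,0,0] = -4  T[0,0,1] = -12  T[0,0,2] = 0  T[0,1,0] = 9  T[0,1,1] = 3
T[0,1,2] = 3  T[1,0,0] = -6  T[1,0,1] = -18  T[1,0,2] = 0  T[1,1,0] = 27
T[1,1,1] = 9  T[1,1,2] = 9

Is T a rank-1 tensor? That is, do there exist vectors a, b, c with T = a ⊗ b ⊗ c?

The mode-3 unfolding of T (rows indexed by k, columns by (i,j) = (0,0), (0,1), (1,0), (1,1)) is [[-4, 9, -6, 27], [-12, 3, -18, 9], [0, 3, 0, 9]].
There the 2×2 minor on rows k ∈ {0, 1}, columns (i,j) ∈ {(0,0), (0,1)} is det [[-4, 9], [-12, 3]] = 96 ≠ 0, so this unfolding has rank ≥ 2; CP rank is at least every unfolding rank, so rank(T) ≥ 2.
In particular rank(T) ≥ 2 > 1, so T is not rank-1.

No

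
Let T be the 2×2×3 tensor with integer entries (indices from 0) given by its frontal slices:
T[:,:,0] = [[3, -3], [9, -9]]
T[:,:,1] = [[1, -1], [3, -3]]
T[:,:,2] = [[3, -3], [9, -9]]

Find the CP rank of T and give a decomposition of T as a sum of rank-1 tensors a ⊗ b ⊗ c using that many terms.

rank(T) = 1

Lower bound: T ≠ 0 (e.g. T[0,0,0] = 3), so rank(T) ≥ 1.
Upper bound: if T = a ⊗ b ⊗ c then every fibre of T is a multiple of the corresponding factor, so read the factors off the fibres through the nonzero entry T[0,0,0] = 3.
The mode-1 fibre T[:,0,0] = [3, 9] gives a = (1, 3) (primitive direction); the mode-2 fibre T[0,:,0] = [3, -3] gives b = (1, -1); then c[k] = T[0,0,k] / (a[0]·b[0]) = [3, 1, 3] / 1 = (3, 1, 3).
Expanding (1, 3) ⊗ (1, -1) ⊗ (3, 1, 3) reproduces all 12 entries of T, so T = (1, 3) ⊗ (1, -1) ⊗ (3, 1, 3) and rank(T) ≤ 1.
These bounds meet, so rank(T) = 1.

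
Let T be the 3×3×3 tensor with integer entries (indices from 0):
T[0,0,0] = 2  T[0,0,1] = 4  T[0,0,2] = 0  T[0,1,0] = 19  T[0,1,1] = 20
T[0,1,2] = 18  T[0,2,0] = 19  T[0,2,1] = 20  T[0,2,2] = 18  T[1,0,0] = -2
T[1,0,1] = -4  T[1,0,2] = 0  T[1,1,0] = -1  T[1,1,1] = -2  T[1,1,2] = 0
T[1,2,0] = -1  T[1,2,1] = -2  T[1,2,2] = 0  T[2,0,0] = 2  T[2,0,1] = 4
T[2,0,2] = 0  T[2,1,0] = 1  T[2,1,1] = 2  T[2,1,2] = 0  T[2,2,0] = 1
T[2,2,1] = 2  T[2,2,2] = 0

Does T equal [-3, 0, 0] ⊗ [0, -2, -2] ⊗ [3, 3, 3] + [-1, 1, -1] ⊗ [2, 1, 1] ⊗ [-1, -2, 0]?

Yes

Reconstruct entrywise from the claimed factors. For example, T[0,2,2] = 18 and Σₗ aₗ[0]bₗ[2]cₗ[2] = (-3)·(-2)·(3) + (-1)·(1)·(0) = 18; checking all 27 entries, every one matches. The claim holds.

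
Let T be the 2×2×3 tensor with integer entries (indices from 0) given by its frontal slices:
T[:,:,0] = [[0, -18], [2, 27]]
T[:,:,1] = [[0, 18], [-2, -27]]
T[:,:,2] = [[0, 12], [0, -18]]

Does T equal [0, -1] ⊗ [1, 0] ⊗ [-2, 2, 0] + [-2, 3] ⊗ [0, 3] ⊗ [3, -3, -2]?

Reconstruct entrywise from the claimed factors. For example, T[1,0,1] = -2 and Σₗ aₗ[1]bₗ[0]cₗ[1] = (-1)·(1)·(2) + (3)·(0)·(-3) = -2; checking all 12 entries, every one matches. The claim holds.

Yes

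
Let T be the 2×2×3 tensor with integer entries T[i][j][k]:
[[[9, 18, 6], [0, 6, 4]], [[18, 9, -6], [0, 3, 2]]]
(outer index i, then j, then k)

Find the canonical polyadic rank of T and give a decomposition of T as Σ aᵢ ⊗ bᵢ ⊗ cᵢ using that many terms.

Lower bound: the mode-2 unfolding of T (rows indexed by j, columns by (i,k) = (0,0), (0,1), (0,2), (1,0), (1,1), (1,2)) is [[9, 18, 6, 18, 9, -6], [0, 6, 4, 0, 3, 2]].
There the 2×2 minor on rows j ∈ {0, 1}, columns (i,k) ∈ {(0,0), (0,1)} is det [[9, 18], [0, 6]] = 54 ≠ 0, so this unfolding has rank ≥ 2; CP rank is at least every unfolding rank, so rank(T) ≥ 2. (Flattening ranks never certify an upper bound on CP rank; for that we must actually write T with 2 rank-1 terms.)
Upper bound — finding two terms. Write S_k = T[:,:,k] for the frontal slices: S₀ = [[9, 0], [18, 0]], S₁ = [[18, 6], [9, 3]], S₂ = [[6, 4], [-6, 2]].
If T = a₁ ⊗ b₁ ⊗ c₁ + a₂ ⊗ b₂ ⊗ c₂ then each S_k = c₁[k]·a₁b₁ᵀ + c₂[k]·a₂b₂ᵀ. S₀ and S₁ are linearly independent, so a₁b₁ᵀ and a₂b₂ᵀ must span the same plane of matrices: they are the rank-1 matrices of the form x·S₀ + y·S₁.
det(x·S₀ + y·S₁) is −81·xy = (-81)·(y)(x), vanishing at (x:y) = (1:0) and (0:1).
M₁ = S₀ = [[9, 0], [18, 0]] = 9·[1, 2][1, 0]ᵀ and M₂ = S₁ = [[18, 6], [9, 3]] = 3·[2, 1][3, 1]ᵀ, so take a₁ = [1, 2], b₁ = [1, 0], a₂ = [2, 1], b₂ = [3, 1].
Each slice is an integer combination of E₁ = a₁b₁ᵀ and E₂ = a₂b₂ᵀ: S₀ = 9·E₁, S₁ = 3·E₂, S₂ = −6·E₁ + 2·E₂; reading off coefficients, c₁ = [9, 0, -6] and c₂ = [0, 3, 2].
Hence T = [1, 2] ⊗ [1, 0] ⊗ [9, 0, -6] + [2, 1] ⊗ [3, 1] ⊗ [0, 3, 2], so rank(T) ≤ 2.
These bounds meet, so rank(T) = 2.
Check entry T[1,1,0] = 0: (2)·(0)·(9) + (1)·(1)·(0) = 0.

rank(T) = 2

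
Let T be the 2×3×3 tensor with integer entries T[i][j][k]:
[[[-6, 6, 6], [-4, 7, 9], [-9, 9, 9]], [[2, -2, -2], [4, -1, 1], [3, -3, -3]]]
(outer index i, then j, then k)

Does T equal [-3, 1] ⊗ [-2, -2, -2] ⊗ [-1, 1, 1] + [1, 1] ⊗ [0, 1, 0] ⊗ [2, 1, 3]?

Reconstruct entry (0,2,0) from the claimed factors: Σₗ aₗ[0]bₗ[2]cₗ[0] = (-3)·(-2)·(-1) + (1)·(0)·(2) = -6, but T[0,2,0] = -9. The claim is false.

No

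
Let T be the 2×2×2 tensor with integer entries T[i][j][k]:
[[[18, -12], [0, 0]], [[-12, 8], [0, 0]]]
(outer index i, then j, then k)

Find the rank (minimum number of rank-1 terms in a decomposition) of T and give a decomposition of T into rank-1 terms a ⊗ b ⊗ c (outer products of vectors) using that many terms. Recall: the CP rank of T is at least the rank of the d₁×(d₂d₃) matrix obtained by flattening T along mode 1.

rank(T) = 1

Lower bound: T ≠ 0 (e.g. T[0,0,0] = 18), so rank(T) ≥ 1.
Upper bound: if T = a ⊗ b ⊗ c then every fibre of T is a multiple of the corresponding factor, so read the factors off the fibres through the nonzero entry T[0,0,0] = 18.
The mode-1 fibre T[:,0,0] = [18, -12] gives a = (3, -2) (primitive direction); the mode-2 fibre T[0,:,0] = [18, 0] gives b = (1, 0); then c[k] = T[0,0,k] / (a[0]·b[0]) = [18, -12] / 3 = (6, -4).
Expanding (3, -2) ⊗ (1, 0) ⊗ (6, -4) reproduces all 8 entries of T, so T = (3, -2) ⊗ (1, 0) ⊗ (6, -4) and rank(T) ≤ 1.
These bounds meet, so rank(T) = 1.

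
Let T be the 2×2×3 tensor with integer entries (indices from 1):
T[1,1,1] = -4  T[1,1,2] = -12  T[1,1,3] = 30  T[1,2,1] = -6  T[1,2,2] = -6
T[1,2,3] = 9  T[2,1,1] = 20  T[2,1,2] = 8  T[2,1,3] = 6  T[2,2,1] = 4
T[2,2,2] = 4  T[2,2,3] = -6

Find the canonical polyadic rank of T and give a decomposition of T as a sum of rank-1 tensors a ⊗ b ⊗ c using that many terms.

Lower bound: the mode-1 unfolding of T (rows indexed by i, columns by (j,k) = (1,1), (1,2), (1,3), (2,1), (2,2), (2,3)) is [[-4, -12, 30, -6, -6, 9], [20, 8, 6, 4, 4, -6]].
There the 2×2 minor on rows i ∈ {1, 2}, columns (j,k) ∈ {(1,1), (1,2)} is det [[-4, -12], [20, 8]] = 208 ≠ 0, so this unfolding has rank ≥ 2; CP rank is at least every unfolding rank, so rank(T) ≥ 2. (Flattening ranks never certify an upper bound on CP rank; for that we must actually write T with 2 rank-1 terms.)
Upper bound — finding two terms. Write S_k = T[:,:,k] for the frontal slices: S₁ = [[-4, -6], [20, 4]], S₂ = [[-12, -6], [8, 4]], S₃ = [[30, 9], [6, -6]].
If T = a₁ ⊗ b₁ ⊗ c₁ + a₂ ⊗ b₂ ⊗ c₂ then each S_k = c₁[k]·a₁b₁ᵀ + c₂[k]·a₂b₂ᵀ. S₁ and S₂ are linearly independent, so a₁b₁ᵀ and a₂b₂ᵀ must span the same plane of matrices: they are the rank-1 matrices of the form x·S₁ + y·S₂.
det(x·S₁ + y·S₂) is 104·x² + 104·xy = 104·(x + y)(x), vanishing at (x:y) = (1:-1) and (0:1).
M₁ = S₁ − S₂ = [[8, 0], [12, 0]] = 4·[2, 3][1, 0]ᵀ and M₂ = S₂ = [[-12, -6], [8, 4]] = (-2)·[3, -2][2, 1]ᵀ, so take a₁ = [2, 3], b₁ = [1, 0], a₂ = [3, -2], b₂ = [2, 1].
Each slice is an integer combination of E₁ = a₁b₁ᵀ and E₂ = a₂b₂ᵀ: S₁ = 4·E₁ − 2·E₂, S₂ = −2·E₂, S₃ = 6·E₁ + 3·E₂; reading off coefficients, c₁ = [4, 0, 6] and c₂ = [-2, -2, 3].
Hence T = [2, 3] ⊗ [1, 0] ⊗ [4, 0, 6] + [3, -2] ⊗ [2, 1] ⊗ [-2, -2, 3], so rank(T) ≤ 2.
These bounds meet, so rank(T) = 2.

rank(T) = 2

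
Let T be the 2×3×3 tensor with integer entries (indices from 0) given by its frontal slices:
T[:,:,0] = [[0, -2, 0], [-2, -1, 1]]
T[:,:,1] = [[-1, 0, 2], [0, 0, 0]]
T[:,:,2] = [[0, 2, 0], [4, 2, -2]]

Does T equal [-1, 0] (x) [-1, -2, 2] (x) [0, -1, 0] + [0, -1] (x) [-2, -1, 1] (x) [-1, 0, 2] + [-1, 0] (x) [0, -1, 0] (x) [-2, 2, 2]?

Yes

Reconstruct entrywise from the claimed factors. For example, T[0,2,1] = 2 and Σₗ aₗ[0]bₗ[2]cₗ[1] = (-1)·(2)·(-1) + (0)·(1)·(0) + (-1)·(0)·(2) = 2; checking all 18 entries, every one matches. The claim holds.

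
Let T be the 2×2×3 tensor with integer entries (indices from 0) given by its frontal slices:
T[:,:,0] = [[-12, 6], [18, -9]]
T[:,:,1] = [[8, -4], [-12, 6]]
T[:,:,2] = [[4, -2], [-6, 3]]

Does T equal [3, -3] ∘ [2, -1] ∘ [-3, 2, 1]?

Reconstruct entry (0,0,0) from the claimed factors: Σₗ aₗ[0]bₗ[0]cₗ[0] = (3)·(2)·(-3) = -18, but T[0,0,0] = -12. The claim is false.

No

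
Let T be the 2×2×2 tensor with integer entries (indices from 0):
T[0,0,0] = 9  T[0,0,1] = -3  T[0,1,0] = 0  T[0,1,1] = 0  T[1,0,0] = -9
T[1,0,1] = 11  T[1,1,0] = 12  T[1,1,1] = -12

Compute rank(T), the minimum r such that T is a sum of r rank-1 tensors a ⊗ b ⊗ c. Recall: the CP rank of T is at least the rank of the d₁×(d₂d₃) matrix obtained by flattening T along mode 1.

Lower bound: the mode-3 unfolding of T (rows indexed by k, columns by (i,j) = (0,0), (0,1), (1,0), (1,1)) is [[9, 0, -9, 12], [-3, 0, 11, -12]].
There the 2×2 minor on rows k ∈ {0, 1}, columns (i,j) ∈ {(0,0), (1,0)} is det [[9, -9], [-3, 11]] = 72 ≠ 0, so this unfolding has rank ≥ 2; CP rank is at least every unfolding rank, so rank(T) ≥ 2. (This is only a lower bound: in general the CP rank may exceed every unfolding rank, so we still need to exhibit 2 rank-1 terms summing to T.)
Upper bound — finding two terms. Write S_k = T[:,:,k] for the frontal slices: S₀ = [[9, 0], [-9, 12]], S₁ = [[-3, 0], [11, -12]].
If T = a₁ ⊗ b₁ ⊗ c₁ + a₂ ⊗ b₂ ⊗ c₂ then each S_k = c₁[k]·a₁b₁ᵀ + c₂[k]·a₂b₂ᵀ. S₀ and S₁ are linearly independent, so a₁b₁ᵀ and a₂b₂ᵀ must span the same plane of matrices: they are the rank-1 matrices of the form x·S₀ + y·S₁.
det(x·S₀ + y·S₁) is 108·x² − 144·xy + 36·y² = 36·(3·x − y)(x − y), vanishing at (x:y) = (1:3) and (1:1).
M₁ = S₀ + 3·S₁ = [[0, 0], [24, -24]] = 24·[0, 1][1, -1]ᵀ and M₂ = S₀ + S₁ = [[6, 0], [2, 0]] = 2·[3, 1][1, 0]ᵀ, so take a₁ = [0, 1], b₁ = [1, -1], a₂ = [3, 1], b₂ = [1, 0].
Each slice is an integer combination of E₁ = a₁b₁ᵀ and E₂ = a₂b₂ᵀ: S₀ = −12·E₁ + 3·E₂, S₁ = 12·E₁ − E₂; reading off coefficients, c₁ = [-12, 12] and c₂ = [3, -1].
Hence T = [0, 1] ⊗ [1, -1] ⊗ [-12, 12] + [3, 1] ⊗ [1, 0] ⊗ [3, -1], so rank(T) ≤ 2.
These bounds meet, so rank(T) = 2.
Check entry T[1,1,1] = -12: (1)·(-1)·(12) + (1)·(0)·(-1) = -12.

2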